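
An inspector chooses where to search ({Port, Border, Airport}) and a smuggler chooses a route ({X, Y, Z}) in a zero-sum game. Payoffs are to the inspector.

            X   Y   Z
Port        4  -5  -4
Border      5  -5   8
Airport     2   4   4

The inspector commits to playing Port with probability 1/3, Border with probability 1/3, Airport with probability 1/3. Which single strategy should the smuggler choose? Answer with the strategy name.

If the smuggler plays X, the inspector's expected payoff is (1/3)·4 + (1/3)·5 + (1/3)·2 = 11/3.
If the smuggler plays Y, the inspector's expected payoff is (1/3)·(-5) + (1/3)·(-5) + (1/3)·4 = -2.
If the smuggler plays Z, the inspector's expected payoff is (1/3)·(-4) + (1/3)·8 + (1/3)·4 = 8/3.
The smuggler minimizes the inspector's payoff; the smallest is -2, so the best response is Y.

Y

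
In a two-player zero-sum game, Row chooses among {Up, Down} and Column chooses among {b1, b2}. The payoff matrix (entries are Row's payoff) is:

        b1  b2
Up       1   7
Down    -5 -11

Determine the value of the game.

Row minima: Up → 1, Down → -11; maximin = 1.
Column maxima: b1 → 1, b2 → 7; minimax = 1.
Since maximin = minimax = 1, there is a saddle point and the value is 1.

1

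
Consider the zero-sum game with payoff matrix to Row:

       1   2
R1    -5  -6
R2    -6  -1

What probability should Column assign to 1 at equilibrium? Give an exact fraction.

5/6

Row minima: R1 → -6, R2 → -6; maximin = -6.
Column maxima: 1 → -5, 2 → -1; minimax = -5.
-6 ≠ -5, so there is no saddle point; optimal play is mixed.
Let Row play R1 with probability p. Expected payoff against 1: (-5)p + (-6)(1−p) = p − 6; against 2: (-6)p + (-1)(1−p) = −5p − 1.
Setting these equal: p − 6 = −5p − 1 ⇒ 6p = 5 ⇒ p = 5/6, and the value is (1)·(5/6) − 6 = -31/6.
For Column: with q = P(1), equating R1's and R2's payoffs gives q − 6 = −5q − 1 ⇒ q = 5/6.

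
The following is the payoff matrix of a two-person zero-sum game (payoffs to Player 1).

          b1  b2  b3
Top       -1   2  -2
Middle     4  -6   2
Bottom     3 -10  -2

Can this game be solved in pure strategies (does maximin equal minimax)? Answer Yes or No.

No

Row minima: Top → -2, Middle → -6, Bottom → -10; maximin = -2.
Column maxima: b1 → 4, b2 → 2, b3 → 2; minimax = 2.
-2 ≠ 2, so no pure-strategy equilibrium exists.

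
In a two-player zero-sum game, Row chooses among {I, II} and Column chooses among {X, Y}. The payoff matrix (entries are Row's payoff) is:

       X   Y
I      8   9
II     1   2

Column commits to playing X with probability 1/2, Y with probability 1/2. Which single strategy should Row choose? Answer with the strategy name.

I

Expected payoff of I: (1/2)·8 + (1/2)·9 = 17/2.
Expected payoff of II: (1/2)·1 + (1/2)·2 = 3/2.
The largest is 17/2, so Row's best response is I.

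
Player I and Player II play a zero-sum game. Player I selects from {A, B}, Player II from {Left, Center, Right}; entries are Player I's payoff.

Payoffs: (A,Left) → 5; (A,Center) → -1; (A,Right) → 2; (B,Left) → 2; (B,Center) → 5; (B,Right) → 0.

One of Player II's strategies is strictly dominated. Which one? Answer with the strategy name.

Right holds Player I's payoff strictly below Left in every row: 2 < 5, 0 < 2.
So Left is strictly dominated for Player II.

Left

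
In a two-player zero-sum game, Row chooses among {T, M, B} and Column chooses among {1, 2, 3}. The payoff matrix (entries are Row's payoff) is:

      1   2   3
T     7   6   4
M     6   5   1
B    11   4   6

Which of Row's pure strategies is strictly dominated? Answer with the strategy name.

T gives a strictly higher payoff than M against every column: 7 > 6, 6 > 5, 4 > 1.
So M is strictly dominated and Row never plays it.

M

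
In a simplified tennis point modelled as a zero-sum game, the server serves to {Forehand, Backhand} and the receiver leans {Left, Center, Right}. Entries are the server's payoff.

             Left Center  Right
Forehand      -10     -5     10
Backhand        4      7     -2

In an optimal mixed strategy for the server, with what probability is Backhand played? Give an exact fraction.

10/13

Row minima: Forehand → -10, Backhand → -2; maximin = -2.
Column maxima: Left → 4, Center → 7, Right → 10; minimax = 4.
-2 ≠ 4, so there is no saddle point; optimal play is mixed.
Center is strictly dominated by Left (it gives the server strictly more in every row), so the receiver never plays it.
On the remaining 2×2 (Forehand, Backhand vs Left, Right):
Let the server play Forehand with probability p. Expected payoff against Left: (-10)p + 4(1−p) = −14p + 4; against Right: 10p + (-2)(1−p) = 12p − 2.
Setting these equal: −14p + 4 = 12p − 2 ⇒ −26p = -6 ⇒ p = 3/13, and the value is (-14)·(3/13) + 4 = 10/13.
For the receiver: with q = P(Left), equating Forehand's and Backhand's payoffs gives −20q + 10 = 6q − 2 ⇒ q = 6/13.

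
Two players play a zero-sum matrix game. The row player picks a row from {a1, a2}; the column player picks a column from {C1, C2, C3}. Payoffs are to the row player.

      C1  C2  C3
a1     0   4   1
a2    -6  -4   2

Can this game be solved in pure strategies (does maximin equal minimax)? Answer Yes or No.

Yes

Row minima: a1 → 0, a2 → -6; maximin = 0.
Column maxima: C1 → 0, C2 → 4, C3 → 2; minimax = 0.
maximin = minimax = 0, so a saddle point exists.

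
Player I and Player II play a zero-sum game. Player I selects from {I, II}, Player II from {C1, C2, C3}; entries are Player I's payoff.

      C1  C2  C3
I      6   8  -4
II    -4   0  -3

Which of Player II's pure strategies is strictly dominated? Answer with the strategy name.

C1 holds Player I's payoff strictly below C2 in every row: 6 < 8, -4 < 0.
So C2 is strictly dominated for Player II.

C2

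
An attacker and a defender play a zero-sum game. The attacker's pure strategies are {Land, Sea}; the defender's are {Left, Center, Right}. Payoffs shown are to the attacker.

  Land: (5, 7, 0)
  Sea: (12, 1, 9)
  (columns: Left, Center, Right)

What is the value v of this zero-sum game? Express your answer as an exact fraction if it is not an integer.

21/5

Row minima: Land → 0, Sea → 1; maximin = 1.
Column maxima: Left → 12, Center → 7, Right → 9; minimax = 7.
1 ≠ 7, so there is no saddle point; optimal play is mixed.
Left is strictly dominated by Right (it gives the attacker strictly more in every row), so the defender never plays it.
On the remaining 2×2 (Land, Sea vs Center, Right):
Let the attacker play Land with probability p. Expected payoff against Center: 7p + 1(1−p) = 6p + 1; against Right: 0p + 9(1−p) = −9p + 9.
Setting these equal: 6p + 1 = −9p + 9 ⇒ 15p = 8 ⇒ p = 8/15, and the value is (6)·(8/15) + 1 = 21/5.
For the defender: with q = P(Center), equating Land's and Sea's payoffs gives 7q = −8q + 9 ⇒ q = 3/5.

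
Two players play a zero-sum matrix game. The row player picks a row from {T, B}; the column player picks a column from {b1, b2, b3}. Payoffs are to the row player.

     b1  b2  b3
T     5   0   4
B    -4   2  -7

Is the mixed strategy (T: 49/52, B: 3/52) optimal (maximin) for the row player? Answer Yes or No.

No

Against b1 this mix gives (49/52)·5 + (3/52)·(-4) = 233/52.
Against b2 this mix gives (49/52)·0 + (3/52)·2 = 3/26.
Against b3 this mix gives (49/52)·4 + (3/52)·(-7) = 175/52.
The column player will play b2, holding the row player to 3/26. Shifting weight toward the row that does better against b2 would raise this floor (the equalizing mix achieves 8/13 against both b2 and b3), so the proposed strategy is not optimal.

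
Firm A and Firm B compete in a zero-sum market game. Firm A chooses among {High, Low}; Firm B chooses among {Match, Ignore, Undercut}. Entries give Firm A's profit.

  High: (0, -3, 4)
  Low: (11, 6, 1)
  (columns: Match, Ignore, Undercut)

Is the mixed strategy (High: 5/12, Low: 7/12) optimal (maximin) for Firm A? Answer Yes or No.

Yes

Against Match this mix gives (5/12)·0 + (7/12)·11 = 77/12.
Against Ignore this mix gives (5/12)·(-3) + (7/12)·6 = 9/4.
Against Undercut this mix gives (5/12)·4 + (7/12)·1 = 9/4.
All of Firm B's active replies (Ignore, Undercut) yield 9/4, and no column does worse for Firm A. The mix makes Firm B indifferent and guarantees 9/4, so it is optimal.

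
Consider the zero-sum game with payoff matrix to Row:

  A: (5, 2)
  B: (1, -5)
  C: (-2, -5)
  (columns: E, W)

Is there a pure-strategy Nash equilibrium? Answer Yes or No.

Yes

Row minima: A → 2, B → -5, C → -5; maximin = 2.
Column maxima: E → 5, W → 2; minimax = 2.
maximin = minimax = 2, so a saddle point exists.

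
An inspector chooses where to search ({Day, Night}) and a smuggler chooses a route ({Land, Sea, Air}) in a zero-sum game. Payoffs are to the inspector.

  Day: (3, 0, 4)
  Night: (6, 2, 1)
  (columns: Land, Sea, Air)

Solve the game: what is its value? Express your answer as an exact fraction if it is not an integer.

Row minima: Day → 0, Night → 1; maximin = 1.
Column maxima: Land → 6, Sea → 2, Air → 4; minimax = 2.
1 ≠ 2, so there is no saddle point; optimal play is mixed.
Land is strictly dominated by Sea (it gives the inspector strictly more in every row), so the smuggler never plays it.
On the remaining 2×2 (Day, Night vs Sea, Air):
Let the inspector play Day with probability p. Expected payoff against Sea: 0p + 2(1−p) = −2p + 2; against Air: 4p + 1(1−p) = 3p + 1.
Setting these equal: −2p + 2 = 3p + 1 ⇒ −5p = -1 ⇒ p = 1/5, and the value is (-2)·(1/5) + 2 = 8/5.
For the smuggler: with q = P(Sea), equating Day's and Night's payoffs gives −4q + 4 = q + 1 ⇒ q = 3/5.

8/5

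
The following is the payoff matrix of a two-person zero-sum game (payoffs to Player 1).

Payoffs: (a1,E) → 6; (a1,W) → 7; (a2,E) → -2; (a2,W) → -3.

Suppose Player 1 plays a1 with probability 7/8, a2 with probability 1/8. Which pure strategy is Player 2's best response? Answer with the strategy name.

If Player 2 plays E, Player 1's expected payoff is (7/8)·6 + (1/8)·(-2) = 5.
If Player 2 plays W, Player 1's expected payoff is (7/8)·7 + (1/8)·(-3) = 23/4.
Player 2 minimizes Player 1's payoff; the smallest is 5, so the best response is E.

E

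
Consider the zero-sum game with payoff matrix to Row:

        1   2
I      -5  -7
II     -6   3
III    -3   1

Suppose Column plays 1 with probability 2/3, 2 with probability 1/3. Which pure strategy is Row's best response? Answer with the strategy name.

III

Expected payoff of I: (2/3)·(-5) + (1/3)·(-7) = -17/3.
Expected payoff of II: (2/3)·(-6) + (1/3)·3 = -3.
Expected payoff of III: (2/3)·(-3) + (1/3)·1 = -5/3.
The largest is -5/3, so Row's best response is III.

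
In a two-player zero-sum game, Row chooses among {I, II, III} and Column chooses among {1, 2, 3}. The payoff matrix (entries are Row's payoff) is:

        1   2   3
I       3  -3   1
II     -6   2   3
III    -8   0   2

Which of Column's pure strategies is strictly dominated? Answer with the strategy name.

3

2 holds Row's payoff strictly below 3 in every row: -3 < 1, 2 < 3, 0 < 2.
So 3 is strictly dominated for Column.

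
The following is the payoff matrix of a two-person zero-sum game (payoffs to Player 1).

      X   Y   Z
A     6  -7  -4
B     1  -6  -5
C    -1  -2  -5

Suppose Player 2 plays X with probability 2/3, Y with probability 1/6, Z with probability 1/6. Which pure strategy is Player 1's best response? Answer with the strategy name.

Expected payoff of A: (2/3)·6 + (1/6)·(-7) + (1/6)·(-4) = 13/6.
Expected payoff of B: (2/3)·1 + (1/6)·(-6) + (1/6)·(-5) = -7/6.
Expected payoff of C: (2/3)·(-1) + (1/6)·(-2) + (1/6)·(-5) = -11/6.
The largest is 13/6, so Player 1's best response is A.

A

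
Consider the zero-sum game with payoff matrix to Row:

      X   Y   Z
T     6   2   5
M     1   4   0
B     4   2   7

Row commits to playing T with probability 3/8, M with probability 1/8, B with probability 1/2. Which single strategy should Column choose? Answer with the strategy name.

If Column plays X, Row's expected payoff is (3/8)·6 + (1/8)·1 + (1/2)·4 = 35/8.
If Column plays Y, Row's expected payoff is (3/8)·2 + (1/8)·4 + (1/2)·2 = 9/4.
If Column plays Z, Row's expected payoff is (3/8)·5 + (1/8)·0 + (1/2)·7 = 43/8.
Column minimizes Row's payoff; the smallest is 9/4, so the best response is Y.

Y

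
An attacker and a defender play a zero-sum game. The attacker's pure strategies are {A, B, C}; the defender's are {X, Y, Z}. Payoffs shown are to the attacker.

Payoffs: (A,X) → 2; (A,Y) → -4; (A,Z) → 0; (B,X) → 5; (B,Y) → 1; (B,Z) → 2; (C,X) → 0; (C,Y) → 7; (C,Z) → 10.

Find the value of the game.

35/11

Row minima: A → -4, B → 1, C → 0; maximin = 1.
Column maxima: X → 5, Y → 7, Z → 10; minimax = 5.
1 ≠ 5, so there is no saddle point; optimal play is mixed.
A is strictly dominated by B, so the attacker never plays it.
Z is strictly dominated by Y (it gives the attacker strictly more in every row), so the defender never plays it.
On the remaining 2×2 (B, C vs X, Y):
Let the attacker play B with probability p. Expected payoff against X: 5p + 0(1−p) = 5p; against Y: 1p + 7(1−p) = −6p + 7.
Setting these equal: 5p = −6p + 7 ⇒ 11p = 7 ⇒ p = 7/11, and the value is (5)·(7/11) = 35/11.
For the defender: with q = P(X), equating B's and C's payoffs gives 4q + 1 = −7q + 7 ⇒ q = 6/11.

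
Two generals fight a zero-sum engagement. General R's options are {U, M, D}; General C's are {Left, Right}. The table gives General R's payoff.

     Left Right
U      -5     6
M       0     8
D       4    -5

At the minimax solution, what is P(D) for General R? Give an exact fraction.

8/17

Row minima: U → -5, M → 0, D → -5; maximin = 0.
Column maxima: Left → 4, Right → 8; minimax = 4.
0 ≠ 4, so there is no saddle point; optimal play is mixed.
U is strictly dominated by M, so General R never plays it.
On the remaining 2×2 (M, D vs Left, Right):
Let General R play M with probability p. Expected payoff against Left: 0p + 4(1−p) = −4p + 4; against Right: 8p + (-5)(1−p) = 13p − 5.
Setting these equal: −4p + 4 = 13p − 5 ⇒ −17p = -9 ⇒ p = 9/17, and the value is (-4)·(9/17) + 4 = 32/17.
For General C: with q = P(Left), equating M's and D's payoffs gives −8q + 8 = 9q − 5 ⇒ q = 13/17.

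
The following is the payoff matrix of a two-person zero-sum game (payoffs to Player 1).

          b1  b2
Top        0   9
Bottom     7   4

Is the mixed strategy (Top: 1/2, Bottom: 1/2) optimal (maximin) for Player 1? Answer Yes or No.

Against b1 this mix gives (1/2)·0 + (1/2)·7 = 7/2.
Against b2 this mix gives (1/2)·9 + (1/2)·4 = 13/2.
Player 2 will play b1, holding Player 1 to 7/2. Shifting weight toward the row that does better against b1 would raise this floor (the equalizing mix achieves 21/4 against both b1 and b2), so the proposed strategy is not optimal.

No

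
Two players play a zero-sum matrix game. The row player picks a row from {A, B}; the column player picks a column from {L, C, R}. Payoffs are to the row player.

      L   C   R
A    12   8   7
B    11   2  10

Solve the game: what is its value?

Row minima: A → 7, B → 2; maximin = 7.
Column maxima: L → 12, C → 8, R → 10; minimax = 8.
7 ≠ 8, so there is no saddle point; optimal play is mixed.
L is strictly dominated by C (it gives the row player strictly more in every row), so the column player never plays it.
On the remaining 2×2 (A, B vs C, R):
Let the row player play A with probability p. Expected payoff against C: 8p + 2(1−p) = 6p + 2; against R: 7p + 10(1−p) = −3p + 10.
Setting these equal: 6p + 2 = −3p + 10 ⇒ 9p = 8 ⇒ p = 8/9, and the value is (6)·(8/9) + 2 = 22/3.
For the column player: with q = P(C), equating A's and B's payoffs gives q + 7 = −8q + 10 ⇒ q = 1/3.

22/3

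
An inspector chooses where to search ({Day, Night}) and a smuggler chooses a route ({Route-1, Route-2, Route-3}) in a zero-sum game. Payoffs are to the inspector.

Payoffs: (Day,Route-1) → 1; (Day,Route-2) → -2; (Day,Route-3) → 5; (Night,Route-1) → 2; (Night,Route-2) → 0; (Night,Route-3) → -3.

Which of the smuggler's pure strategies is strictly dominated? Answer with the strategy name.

Route-2 holds the inspector's payoff strictly below Route-1 in every row: -2 < 1, 0 < 2.
So Route-1 is strictly dominated for the smuggler.

Route-1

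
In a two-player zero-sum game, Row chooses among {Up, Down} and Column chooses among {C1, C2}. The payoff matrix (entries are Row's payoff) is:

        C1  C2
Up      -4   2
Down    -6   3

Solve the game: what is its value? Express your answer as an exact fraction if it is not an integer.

-4

Row minima: Up → -4, Down → -6; maximin = -4.
Column maxima: C1 → -4, C2 → 3; minimax = -4.
Since maximin = minimax = -4, there is a saddle point and the value is -4.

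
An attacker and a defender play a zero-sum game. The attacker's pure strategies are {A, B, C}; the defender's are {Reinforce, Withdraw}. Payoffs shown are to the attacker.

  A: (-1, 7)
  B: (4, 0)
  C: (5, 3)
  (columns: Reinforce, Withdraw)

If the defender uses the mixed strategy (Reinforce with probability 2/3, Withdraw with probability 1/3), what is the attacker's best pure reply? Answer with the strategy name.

C

Expected payoff of A: (2/3)·(-1) + (1/3)·7 = 5/3.
Expected payoff of B: (2/3)·4 + (1/3)·0 = 8/3.
Expected payoff of C: (2/3)·5 + (1/3)·3 = 13/3.
The largest is 13/3, so the attacker's best response is C.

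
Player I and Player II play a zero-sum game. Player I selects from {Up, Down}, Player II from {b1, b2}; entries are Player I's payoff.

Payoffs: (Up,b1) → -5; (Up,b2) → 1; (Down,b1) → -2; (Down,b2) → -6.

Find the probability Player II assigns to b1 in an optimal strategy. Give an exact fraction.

7/10

Row minima: Up → -5, Down → -6; maximin = -5.
Column maxima: b1 → -2, b2 → 1; minimax = -2.
-5 ≠ -2, so there is no saddle point; optimal play is mixed.
Let Player I play Up with probability p. Expected payoff against b1: (-5)p + (-2)(1−p) = −3p − 2; against b2: 1p + (-6)(1−p) = 7p − 6.
Setting these equal: −3p − 2 = 7p − 6 ⇒ −10p = -4 ⇒ p = 2/5, and the value is (-3)·(2/5) − 2 = -16/5.
For Player II: with q = P(b1), equating Up's and Down's payoffs gives −6q + 1 = 4q − 6 ⇒ q = 7/10.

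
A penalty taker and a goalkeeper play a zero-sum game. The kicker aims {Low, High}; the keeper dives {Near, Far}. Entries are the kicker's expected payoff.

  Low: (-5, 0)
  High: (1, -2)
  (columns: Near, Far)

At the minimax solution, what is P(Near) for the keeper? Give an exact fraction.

1/4

Row minima: Low → -5, High → -2; maximin = -2.
Column maxima: Near → 1, Far → 0; minimax = 0.
-2 ≠ 0, so there is no saddle point; optimal play is mixed.
Let the kicker play Low with probability p. Expected payoff against Near: (-5)p + 1(1−p) = −6p + 1; against Far: 0p + (-2)(1−p) = 2p − 2.
Setting these equal: −6p + 1 = 2p − 2 ⇒ −8p = -3 ⇒ p = 3/8, and the value is (-6)·(3/8) + 1 = -5/4.
For the keeper: with q = P(Near), equating Low's and High's payoffs gives −5q = 3q − 2 ⇒ q = 1/4.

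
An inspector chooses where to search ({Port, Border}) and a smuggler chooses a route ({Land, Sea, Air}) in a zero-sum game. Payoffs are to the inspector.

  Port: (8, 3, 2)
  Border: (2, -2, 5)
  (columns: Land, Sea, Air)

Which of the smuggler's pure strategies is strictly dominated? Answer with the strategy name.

Sea holds the inspector's payoff strictly below Land in every row: 3 < 8, -2 < 2.
So Land is strictly dominated for the smuggler.

Land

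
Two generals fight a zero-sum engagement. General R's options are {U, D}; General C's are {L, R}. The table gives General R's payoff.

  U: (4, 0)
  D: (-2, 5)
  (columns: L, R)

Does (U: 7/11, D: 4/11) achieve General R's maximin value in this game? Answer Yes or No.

Against L this mix gives (7/11)·4 + (4/11)·(-2) = 20/11.
Against R this mix gives (7/11)·0 + (4/11)·5 = 20/11.
All of General C's active replies (L, R) yield 20/11, and no column does worse for General R. The mix makes General C indifferent and guarantees 20/11, so it is optimal.

Yes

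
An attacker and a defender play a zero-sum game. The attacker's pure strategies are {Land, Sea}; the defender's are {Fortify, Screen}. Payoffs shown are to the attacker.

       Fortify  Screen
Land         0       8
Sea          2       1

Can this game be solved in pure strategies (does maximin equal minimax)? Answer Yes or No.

No

Row minima: Land → 0, Sea → 1; maximin = 1.
Column maxima: Fortify → 2, Screen → 8; minimax = 2.
1 ≠ 2, so no pure-strategy equilibrium exists.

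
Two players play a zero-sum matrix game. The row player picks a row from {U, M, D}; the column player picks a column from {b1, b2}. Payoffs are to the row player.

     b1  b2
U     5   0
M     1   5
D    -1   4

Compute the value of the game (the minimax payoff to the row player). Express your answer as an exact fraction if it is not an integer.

25/9

Row minima: U → 0, M → 1, D → -1; maximin = 1.
Column maxima: b1 → 5, b2 → 5; minimax = 5.
1 ≠ 5, so there is no saddle point; optimal play is mixed.
D is strictly dominated by M, so the row player never plays it.
On the remaining 2×2 (U, M vs b1, b2):
Let the row player play U with probability p. Expected payoff against b1: 5p + 1(1−p) = 4p + 1; against b2: 0p + 5(1−p) = −5p + 5.
Setting these equal: 4p + 1 = −5p + 5 ⇒ 9p = 4 ⇒ p = 4/9, and the value is (4)·(4/9) + 1 = 25/9.
For the column player: with q = P(b1), equating U's and M's payoffs gives 5q = −4q + 5 ⇒ q = 5/9.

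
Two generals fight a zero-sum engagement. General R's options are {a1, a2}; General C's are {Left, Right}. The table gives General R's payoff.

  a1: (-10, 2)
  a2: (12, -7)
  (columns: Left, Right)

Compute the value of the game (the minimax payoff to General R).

Row minima: a1 → -10, a2 → -7; maximin = -7.
Column maxima: Left → 12, Right → 2; minimax = 2.
-7 ≠ 2, so there is no saddle point; optimal play is mixed.
Let General R play a1 with probability p. Expected payoff against Left: (-10)p + 12(1−p) = −22p + 12; against Right: 2p + (-7)(1−p) = 9p − 7.
Setting these equal: −22p + 12 = 9p − 7 ⇒ −31p = -19 ⇒ p = 19/31, and the value is (-22)·(19/31) + 12 = -46/31.
For General C: with q = P(Left), equating a1's and a2's payoffs gives −12q + 2 = 19q − 7 ⇒ q = 9/31.

-46/31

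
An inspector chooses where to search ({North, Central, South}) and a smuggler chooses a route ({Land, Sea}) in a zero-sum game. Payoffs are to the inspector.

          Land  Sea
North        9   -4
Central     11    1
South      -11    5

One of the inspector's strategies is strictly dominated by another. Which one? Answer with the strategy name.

North

Central gives a strictly higher payoff than North against every column: 11 > 9, 1 > -4.
So North is strictly dominated and the inspector never plays it.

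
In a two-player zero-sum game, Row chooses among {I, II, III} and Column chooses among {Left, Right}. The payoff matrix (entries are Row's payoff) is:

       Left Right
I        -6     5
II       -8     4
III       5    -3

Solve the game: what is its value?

Row minima: I → -6, II → -8, III → -3; maximin = -3.
Column maxima: Left → 5, Right → 5; minimax = 5.
-3 ≠ 5, so there is no saddle point; optimal play is mixed.
II is strictly dominated by I, so Row never plays it.
On the remaining 2×2 (I, III vs Left, Right):
Let Row play I with probability p. Expected payoff against Left: (-6)p + 5(1−p) = −11p + 5; against Right: 5p + (-3)(1−p) = 8p − 3.
Setting these equal: −11p + 5 = 8p − 3 ⇒ −19p = -8 ⇒ p = 8/19, and the value is (-11)·(8/19) + 5 = 7/19.
For Column: with q = P(Left), equating I's and III's payoffs gives −11q + 5 = 8q − 3 ⇒ q = 8/19.

7/19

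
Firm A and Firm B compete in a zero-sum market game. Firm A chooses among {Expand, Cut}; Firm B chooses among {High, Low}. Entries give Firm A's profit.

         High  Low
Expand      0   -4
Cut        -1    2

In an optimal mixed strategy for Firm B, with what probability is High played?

Row minima: Expand → -4, Cut → -1; maximin = -1.
Column maxima: High → 0, Low → 2; minimax = 0.
-1 ≠ 0, so there is no saddle point; optimal play is mixed.
Let Firm A play Expand with probability p. Expected payoff against High: 0p + (-1)(1−p) = p − 1; against Low: (-4)p + 2(1−p) = −6p + 2.
Setting these equal: p − 1 = −6p + 2 ⇒ 7p = 3 ⇒ p = 3/7, and the value is (1)·(3/7) − 1 = -4/7.
For Firm B: with q = P(High), equating Expand's and Cut's payoffs gives 4q − 4 = −3q + 2 ⇒ q = 6/7.

6/7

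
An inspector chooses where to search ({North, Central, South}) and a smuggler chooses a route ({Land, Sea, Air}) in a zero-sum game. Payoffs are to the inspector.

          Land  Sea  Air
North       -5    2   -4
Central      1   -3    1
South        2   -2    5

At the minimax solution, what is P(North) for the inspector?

4/11

Row minima: North → -5, Central → -3, South → -2; maximin = -2.
Column maxima: Land → 2, Sea → 2, Air → 5; minimax = 2.
-2 ≠ 2, so there is no saddle point; optimal play is mixed.
Central is strictly dominated by South, so the inspector never plays it.
With Central eliminated, Air is strictly dominated by Land (it gives the inspector strictly more in every remaining row), so the smuggler never plays it.
On the remaining 2×2 (North, South vs Land, Sea):
Let the inspector play North with probability p. Expected payoff against Land: (-5)p + 2(1−p) = −7p + 2; against Sea: 2p + (-2)(1−p) = 4p − 2.
Setting these equal: −7p + 2 = 4p − 2 ⇒ −11p = -4 ⇒ p = 4/11, and the value is (-7)·(4/11) + 2 = -6/11.
For the smuggler: with q = P(Land), equating North's and South's payoffs gives −7q + 2 = 4q − 2 ⇒ q = 4/11.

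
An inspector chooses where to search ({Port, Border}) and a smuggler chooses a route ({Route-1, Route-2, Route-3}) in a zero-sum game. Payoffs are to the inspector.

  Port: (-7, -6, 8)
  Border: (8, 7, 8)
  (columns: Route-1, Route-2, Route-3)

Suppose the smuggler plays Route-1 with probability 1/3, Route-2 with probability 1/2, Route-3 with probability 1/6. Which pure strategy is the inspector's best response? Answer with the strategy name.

Expected payoff of Port: (1/3)·(-7) + (1/2)·(-6) + (1/6)·8 = -4.
Expected payoff of Border: (1/3)·8 + (1/2)·7 + (1/6)·8 = 15/2.
The largest is 15/2, so the inspector's best response is Border.

Border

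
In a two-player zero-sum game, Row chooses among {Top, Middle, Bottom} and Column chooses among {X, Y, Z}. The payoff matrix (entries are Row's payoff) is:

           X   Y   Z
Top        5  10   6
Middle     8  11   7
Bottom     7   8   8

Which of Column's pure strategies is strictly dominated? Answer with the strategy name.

X holds Row's payoff strictly below Y in every row: 5 < 10, 8 < 11, 7 < 8.
So Y is strictly dominated for Column.

Y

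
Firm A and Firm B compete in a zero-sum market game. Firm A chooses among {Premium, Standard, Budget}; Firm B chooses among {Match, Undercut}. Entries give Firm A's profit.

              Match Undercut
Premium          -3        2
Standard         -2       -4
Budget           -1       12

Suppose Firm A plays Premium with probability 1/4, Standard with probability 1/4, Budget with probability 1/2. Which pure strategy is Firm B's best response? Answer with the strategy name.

Match

If Firm B plays Match, Firm A's expected payoff is (1/4)·(-3) + (1/4)·(-2) + (1/2)·(-1) = -7/4.
If Firm B plays Undercut, Firm A's expected payoff is (1/4)·2 + (1/4)·(-4) + (1/2)·12 = 11/2.
Firm B minimizes Firm A's payoff; the smallest is -7/4, so the best response is Match.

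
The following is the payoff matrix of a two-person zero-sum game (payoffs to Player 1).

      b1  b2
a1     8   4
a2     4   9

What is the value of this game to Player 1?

56/9

Row minima: a1 → 4, a2 → 4; maximin = 4.
Column maxima: b1 → 8, b2 → 9; minimax = 8.
4 ≠ 8, so there is no saddle point; optimal play is mixed.
Let Player 1 play a1 with probability p. Expected payoff against b1: 8p + 4(1−p) = 4p + 4; against b2: 4p + 9(1−p) = −5p + 9.
Setting these equal: 4p + 4 = −5p + 9 ⇒ 9p = 5 ⇒ p = 5/9, and the value is (4)·(5/9) + 4 = 56/9.
For Player 2: with q = P(b1), equating a1's and a2's payoffs gives 4q + 4 = −5q + 9 ⇒ q = 5/9.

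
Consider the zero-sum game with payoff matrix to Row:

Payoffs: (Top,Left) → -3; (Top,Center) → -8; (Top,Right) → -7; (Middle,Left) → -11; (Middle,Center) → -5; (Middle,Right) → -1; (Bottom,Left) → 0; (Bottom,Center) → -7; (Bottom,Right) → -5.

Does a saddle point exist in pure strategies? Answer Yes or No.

No

Row minima: Top → -8, Middle → -11, Bottom → -7; maximin = -7.
Column maxima: Left → 0, Center → -5, Right → -1; minimax = -5.
-7 ≠ -5, so no pure-strategy equilibrium exists.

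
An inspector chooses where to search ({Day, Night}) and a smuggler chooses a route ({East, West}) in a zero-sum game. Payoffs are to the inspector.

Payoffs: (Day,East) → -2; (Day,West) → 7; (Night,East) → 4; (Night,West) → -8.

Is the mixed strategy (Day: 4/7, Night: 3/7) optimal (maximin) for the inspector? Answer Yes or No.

Yes

Against East this mix gives (4/7)·(-2) + (3/7)·4 = 4/7.
Against West this mix gives (4/7)·7 + (3/7)·(-8) = 4/7.
All of the smuggler's active replies (East, West) yield 4/7, and no column does worse for the inspector. The mix makes the smuggler indifferent and guarantees 4/7, so it is optimal.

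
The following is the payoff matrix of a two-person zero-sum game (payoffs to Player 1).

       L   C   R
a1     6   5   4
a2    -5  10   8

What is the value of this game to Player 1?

Row minima: a1 → 4, a2 → -5; maximin = 4.
Column maxima: L → 6, C → 10, R → 8; minimax = 6.
4 ≠ 6, so there is no saddle point; optimal play is mixed.
C is strictly dominated by R (it gives Player 1 strictly more in every row), so Player 2 never plays it.
On the remaining 2×2 (a1, a2 vs L, R):
Let Player 1 play a1 with probability p. Expected payoff against L: 6p + (-5)(1−p) = 11p − 5; against R: 4p + 8(1−p) = −4p + 8.
Setting these equal: 11p − 5 = −4p + 8 ⇒ 15p = 13 ⇒ p = 13/15, and the value is (11)·(13/15) − 5 = 68/15.
For Player 2: with q = P(L), equating a1's and a2's payoffs gives 2q + 4 = −13q + 8 ⇒ q = 4/15.

68/15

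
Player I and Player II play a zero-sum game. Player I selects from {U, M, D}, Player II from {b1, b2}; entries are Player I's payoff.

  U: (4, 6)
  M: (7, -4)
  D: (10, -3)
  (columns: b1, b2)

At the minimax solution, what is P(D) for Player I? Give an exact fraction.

2/15

Row minima: U → 4, M → -4, D → -3; maximin = 4.
Column maxima: b1 → 10, b2 → 6; minimax = 6.
4 ≠ 6, so there is no saddle point; optimal play is mixed.
M is strictly dominated by D, so Player I never plays it.
On the remaining 2×2 (U, D vs b1, b2):
Let Player I play U with probability p. Expected payoff against b1: 4p + 10(1−p) = −6p + 10; against b2: 6p + (-3)(1−p) = 9p − 3.
Setting these equal: −6p + 10 = 9p − 3 ⇒ −15p = -13 ⇒ p = 13/15, and the value is (-6)·(13/15) + 10 = 24/5.
For Player II: with q = P(b1), equating U's and D's payoffs gives −2q + 6 = 13q − 3 ⇒ q = 3/5.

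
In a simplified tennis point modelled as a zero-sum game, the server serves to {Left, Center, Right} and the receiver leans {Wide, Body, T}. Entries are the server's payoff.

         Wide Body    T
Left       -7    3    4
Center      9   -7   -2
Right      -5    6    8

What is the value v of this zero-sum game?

Row minima: Left → -7, Center → -7, Right → -5; maximin = -5.
Column maxima: Wide → 9, Body → 6, T → 8; minimax = 6.
-5 ≠ 6, so there is no saddle point; optimal play is mixed.
Left is strictly dominated by Right, so the server never plays it.
T is strictly dominated by Body (it gives the server strictly more in every row), so the receiver never plays it.
On the remaining 2×2 (Center, Right vs Wide, Body):
Let the server play Center with probability p. Expected payoff against Wide: 9p + (-5)(1−p) = 14p − 5; against Body: (-7)p + 6(1−p) = −13p + 6.
Setting these equal: 14p − 5 = −13p + 6 ⇒ 27p = 11 ⇒ p = 11/27, and the value is (14)·(11/27) − 5 = 19/27.
For the receiver: with q = P(Wide), equating Center's and Right's payoffs gives 16q − 7 = −11q + 6 ⇒ q = 13/27.

19/27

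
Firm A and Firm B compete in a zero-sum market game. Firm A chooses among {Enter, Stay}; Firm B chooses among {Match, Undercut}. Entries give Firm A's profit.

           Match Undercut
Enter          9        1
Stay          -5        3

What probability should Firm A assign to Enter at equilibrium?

Row minima: Enter → 1, Stay → -5; maximin = 1.
Column maxima: Match → 9, Undercut → 3; minimax = 3.
1 ≠ 3, so there is no saddle point; optimal play is mixed.
Let Firm A play Enter with probability p. Expected payoff against Match: 9p + (-5)(1−p) = 14p − 5; against Undercut: 1p + 3(1−p) = −2p + 3.
Setting these equal: 14p − 5 = −2p + 3 ⇒ 16p = 8 ⇒ p = 1/2, and the value is (14)·(1/2) − 5 = 2.
For Firm B: with q = P(Match), equating Enter's and Stay's payoffs gives 8q + 1 = −8q + 3 ⇒ q = 1/8.

1/2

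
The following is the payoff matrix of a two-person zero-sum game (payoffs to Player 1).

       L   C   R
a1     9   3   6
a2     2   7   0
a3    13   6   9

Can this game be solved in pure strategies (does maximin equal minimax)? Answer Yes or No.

Row minima: a1 → 3, a2 → 0, a3 → 6; maximin = 6.
Column maxima: L → 13, C → 7, R → 9; minimax = 7.
6 ≠ 7, so no pure-strategy equilibrium exists.

No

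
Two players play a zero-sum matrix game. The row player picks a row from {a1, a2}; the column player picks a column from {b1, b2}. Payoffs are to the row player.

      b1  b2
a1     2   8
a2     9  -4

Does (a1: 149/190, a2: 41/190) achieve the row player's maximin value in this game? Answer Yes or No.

Against b1 this mix gives (149/190)·2 + (41/190)·9 = 667/190.
Against b2 this mix gives (149/190)·8 + (41/190)·(-4) = 514/95.
The column player will play b1, holding the row player to 667/190. Shifting weight toward the row that does better against b1 would raise this floor (the equalizing mix achieves 80/19 against both b1 and b2), so the proposed strategy is not optimal.

No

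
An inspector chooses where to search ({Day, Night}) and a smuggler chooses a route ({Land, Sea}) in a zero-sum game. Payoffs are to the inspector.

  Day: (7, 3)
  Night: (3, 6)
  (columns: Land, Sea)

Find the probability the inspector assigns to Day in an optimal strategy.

Row minima: Day → 3, Night → 3; maximin = 3.
Column maxima: Land → 7, Sea → 6; minimax = 6.
3 ≠ 6, so there is no saddle point; optimal play is mixed.
Let the inspector play Day with probability p. Expected payoff against Land: 7p + 3(1−p) = 4p + 3; against Sea: 3p + 6(1−p) = −3p + 6.
Setting these equal: 4p + 3 = −3p + 6 ⇒ 7p = 3 ⇒ p = 3/7, and the value is (4)·(3/7) + 3 = 33/7.
For the smuggler: with q = P(Land), equating Day's and Night's payoffs gives 4q + 3 = −3q + 6 ⇒ q = 3/7.

3/7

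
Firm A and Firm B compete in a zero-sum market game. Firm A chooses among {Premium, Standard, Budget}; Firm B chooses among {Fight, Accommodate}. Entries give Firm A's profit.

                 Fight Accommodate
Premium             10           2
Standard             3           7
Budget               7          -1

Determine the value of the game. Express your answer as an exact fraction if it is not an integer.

Row minima: Premium → 2, Standard → 3, Budget → -1; maximin = 3.
Column maxima: Fight → 10, Accommodate → 7; minimax = 7.
3 ≠ 7, so there is no saddle point; optimal play is mixed.
Budget is strictly dominated by Premium, so Firm A never plays it.
On the remaining 2×2 (Premium, Standard vs Fight, Accommodate):
Let Firm A play Premium with probability p. Expected payoff against Fight: 10p + 3(1−p) = 7p + 3; against Accommodate: 2p + 7(1−p) = −5p + 7.
Setting these equal: 7p + 3 = −5p + 7 ⇒ 12p = 4 ⇒ p = 1/3, and the value is (7)·(1/3) + 3 = 16/3.
For Firm B: with q = P(Fight), equating Premium's and Standard's payoffs gives 8q + 2 = −4q + 7 ⇒ q = 5/12.

16/3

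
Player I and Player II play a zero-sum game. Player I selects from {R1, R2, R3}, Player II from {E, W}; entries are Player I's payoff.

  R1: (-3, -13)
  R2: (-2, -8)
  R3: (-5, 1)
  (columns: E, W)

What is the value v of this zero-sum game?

-7/2

Row minima: R1 → -13, R2 → -8, R3 → -5; maximin = -5.
Column maxima: E → -2, W → 1; minimax = -2.
-5 ≠ -2, so there is no saddle point; optimal play is mixed.
R1 is strictly dominated by R2, so Player I never plays it.
On the remaining 2×2 (R2, R3 vs E, W):
Let Player I play R2 with probability p. Expected payoff against E: (-2)p + (-5)(1−p) = 3p − 5; against W: (-8)p + 1(1−p) = −9p + 1.
Setting these equal: 3p − 5 = −9p + 1 ⇒ 12p = 6 ⇒ p = 1/2, and the value is (3)·(1/2) − 5 = -7/2.
For Player II: with q = P(E), equating R2's and R3's payoffs gives 6q − 8 = −6q + 1 ⇒ q = 3/4.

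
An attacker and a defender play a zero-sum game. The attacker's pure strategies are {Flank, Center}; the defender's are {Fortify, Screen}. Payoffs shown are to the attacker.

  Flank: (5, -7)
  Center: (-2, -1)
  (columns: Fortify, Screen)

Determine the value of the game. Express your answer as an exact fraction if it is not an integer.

-19/13

Row minima: Flank → -7, Center → -2; maximin = -2.
Column maxima: Fortify → 5, Screen → -1; minimax = -1.
-2 ≠ -1, so there is no saddle point; optimal play is mixed.
Let the attacker play Flank with probability p. Expected payoff against Fortify: 5p + (-2)(1−p) = 7p − 2; against Screen: (-7)p + (-1)(1−p) = −6p − 1.
Setting these equal: 7p − 2 = −6p − 1 ⇒ 13p = 1 ⇒ p = 1/13, and the value is (7)·(1/13) − 2 = -19/13.
For the defender: with q = P(Fortify), equating Flank's and Center's payoffs gives 12q − 7 = −q − 1 ⇒ q = 6/13.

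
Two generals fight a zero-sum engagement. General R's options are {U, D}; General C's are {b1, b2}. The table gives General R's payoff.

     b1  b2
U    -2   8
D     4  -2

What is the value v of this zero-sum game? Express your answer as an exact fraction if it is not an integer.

Row minima: U → -2, D → -2; maximin = -2.
Column maxima: b1 → 4, b2 → 8; minimax = 4.
-2 ≠ 4, so there is no saddle point; optimal play is mixed.
Let General R play U with probability p. Expected payoff against b1: (-2)p + 4(1−p) = −6p + 4; against b2: 8p + (-2)(1−p) = 10p − 2.
Setting these equal: −6p + 4 = 10p − 2 ⇒ −16p = -6 ⇒ p = 3/8, and the value is (-6)·(3/8) + 4 = 7/4.
For General C: with q = P(b1), equating U's and D's payoffs gives −10q + 8 = 6q − 2 ⇒ q = 5/8.

7/4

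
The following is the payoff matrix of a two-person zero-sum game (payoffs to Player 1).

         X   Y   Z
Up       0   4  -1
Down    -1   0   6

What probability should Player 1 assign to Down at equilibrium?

1/8

Row minima: Up → -1, Down → -1; maximin = -1.
Column maxima: X → 0, Y → 4, Z → 6; minimax = 0.
-1 ≠ 0, so there is no saddle point; optimal play is mixed.
Y is strictly dominated by X (it gives Player 1 strictly more in every row), so Player 2 never plays it.
On the remaining 2×2 (Up, Down vs X, Z):
Let Player 1 play Up with probability p. Expected payoff against X: 0p + (-1)(1−p) = p − 1; against Z: (-1)p + 6(1−p) = −7p + 6.
Setting these equal: p − 1 = −7p + 6 ⇒ 8p = 7 ⇒ p = 7/8, and the value is (1)·(7/8) − 1 = -1/8.
For Player 2: with q = P(X), equating Up's and Down's payoffs gives q − 1 = −7q + 6 ⇒ q = 7/8.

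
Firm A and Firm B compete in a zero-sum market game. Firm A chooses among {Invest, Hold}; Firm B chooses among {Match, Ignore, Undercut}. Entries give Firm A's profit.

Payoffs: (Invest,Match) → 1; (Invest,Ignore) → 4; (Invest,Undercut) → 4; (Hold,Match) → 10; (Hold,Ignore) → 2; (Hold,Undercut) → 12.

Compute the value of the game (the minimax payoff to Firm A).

38/11

Row minima: Invest → 1, Hold → 2; maximin = 2.
Column maxima: Match → 10, Ignore → 4, Undercut → 12; minimax = 4.
2 ≠ 4, so there is no saddle point; optimal play is mixed.
Undercut is strictly dominated by Match (it gives Firm A strictly more in every row), so Firm B never plays it.
On the remaining 2×2 (Invest, Hold vs Match, Ignore):
Let Firm A play Invest with probability p. Expected payoff against Match: 1p + 10(1−p) = −9p + 10; against Ignore: 4p + 2(1−p) = 2p + 2.
Setting these equal: −9p + 10 = 2p + 2 ⇒ −11p = -8 ⇒ p = 8/11, and the value is (-9)·(8/11) + 10 = 38/11.
For Firm B: with q = P(Match), equating Invest's and Hold's payoffs gives −3q + 4 = 8q + 2 ⇒ q = 2/11.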